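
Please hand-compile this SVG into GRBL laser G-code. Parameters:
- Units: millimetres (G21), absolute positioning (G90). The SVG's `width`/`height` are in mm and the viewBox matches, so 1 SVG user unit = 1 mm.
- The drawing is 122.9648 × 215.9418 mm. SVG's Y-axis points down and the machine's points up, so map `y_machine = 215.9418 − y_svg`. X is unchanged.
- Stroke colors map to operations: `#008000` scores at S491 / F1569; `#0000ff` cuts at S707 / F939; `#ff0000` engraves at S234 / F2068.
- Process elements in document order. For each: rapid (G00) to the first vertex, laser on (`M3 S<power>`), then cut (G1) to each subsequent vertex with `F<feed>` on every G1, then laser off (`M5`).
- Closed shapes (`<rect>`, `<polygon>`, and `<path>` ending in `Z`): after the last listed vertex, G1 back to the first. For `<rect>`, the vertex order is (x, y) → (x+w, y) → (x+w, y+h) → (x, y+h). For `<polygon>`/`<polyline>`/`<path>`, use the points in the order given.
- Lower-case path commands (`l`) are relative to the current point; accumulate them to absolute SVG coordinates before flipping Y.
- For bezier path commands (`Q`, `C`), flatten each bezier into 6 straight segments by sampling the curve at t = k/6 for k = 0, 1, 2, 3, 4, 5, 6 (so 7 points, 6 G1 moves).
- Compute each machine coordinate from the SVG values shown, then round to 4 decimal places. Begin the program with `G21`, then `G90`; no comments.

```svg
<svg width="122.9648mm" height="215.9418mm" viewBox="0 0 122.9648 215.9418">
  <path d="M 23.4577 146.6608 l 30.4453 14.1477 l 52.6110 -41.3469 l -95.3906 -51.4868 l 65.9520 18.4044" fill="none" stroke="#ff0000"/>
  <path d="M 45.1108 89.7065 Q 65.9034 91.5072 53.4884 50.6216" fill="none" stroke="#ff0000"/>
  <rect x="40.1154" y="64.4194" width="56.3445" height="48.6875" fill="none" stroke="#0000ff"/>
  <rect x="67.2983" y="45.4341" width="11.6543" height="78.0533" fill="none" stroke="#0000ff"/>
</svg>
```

1 u = 1 mm; y_m = 215.9418 − y.

[1] `<path>` open polyline, #ff0000→engrave S234 F2068: (23.4577,69.2810) → (53.9030,55.1333) → (106.5140,96.4802) → (11.1234,147.9670) → (77.0754,129.5626)

[2] `<path>` quadratic bezier, #ff0000→engrave S234 F2068: (45.1108,126.2353) → (51.1192,126.8208) → (55.2828,129.7778) → (57.6015,135.1062) → (58.0753,142.8061) → (56.7043,152.8774) → (53.4884,165.3202)

[3] `<rect>` rectangle, #0000ff→cut S707 F939: (40.1154,151.5224) → (96.4599,151.5224) → (96.4599,102.8349) → (40.1154,102.8349) → (40.1154,151.5224) (closed)

[4] `<rect>` rectangle, #0000ff→cut S707 F939: (67.2983,170.5077) → (78.9526,170.5077) → (78.9526,92.4544) → (67.2983,92.4544) → (67.2983,170.5077) (closed)

G21
G90
G00 X23.4577 Y69.2810
M3 S234
G1 X53.9030 Y55.1333 F2068
G1 X106.5140 Y96.4802 F2068
G1 X11.1234 Y147.9670 F2068
G1 X77.0754 Y129.5626 F2068
M5
G00 X45.1108 Y126.2353
M3 S234
G1 X51.1192 Y126.8208 F2068
G1 X55.2828 Y129.7778 F2068
G1 X57.6015 Y135.1062 F2068
G1 X58.0753 Y142.8061 F2068
G1 X56.7043 Y152.8774 F2068
G1 X53.4884 Y165.3202 F2068
M5
G00 X40.1154 Y151.5224
M3 S707
G1 X96.4599 Y151.5224 F939
G1 X96.4599 Y102.8349 F939
G1 X40.1154 Y102.8349 F939
G1 X40.1154 Y151.5224 F939
M5
G00 X67.2983 Y170.5077
M3 S707
G1 X78.9526 Y170.5077 F939
G1 X78.9526 Y92.4544 F939
G1 X67.2983 Y92.4544 F939
G1 X67.2983 Y170.5077 F939
M5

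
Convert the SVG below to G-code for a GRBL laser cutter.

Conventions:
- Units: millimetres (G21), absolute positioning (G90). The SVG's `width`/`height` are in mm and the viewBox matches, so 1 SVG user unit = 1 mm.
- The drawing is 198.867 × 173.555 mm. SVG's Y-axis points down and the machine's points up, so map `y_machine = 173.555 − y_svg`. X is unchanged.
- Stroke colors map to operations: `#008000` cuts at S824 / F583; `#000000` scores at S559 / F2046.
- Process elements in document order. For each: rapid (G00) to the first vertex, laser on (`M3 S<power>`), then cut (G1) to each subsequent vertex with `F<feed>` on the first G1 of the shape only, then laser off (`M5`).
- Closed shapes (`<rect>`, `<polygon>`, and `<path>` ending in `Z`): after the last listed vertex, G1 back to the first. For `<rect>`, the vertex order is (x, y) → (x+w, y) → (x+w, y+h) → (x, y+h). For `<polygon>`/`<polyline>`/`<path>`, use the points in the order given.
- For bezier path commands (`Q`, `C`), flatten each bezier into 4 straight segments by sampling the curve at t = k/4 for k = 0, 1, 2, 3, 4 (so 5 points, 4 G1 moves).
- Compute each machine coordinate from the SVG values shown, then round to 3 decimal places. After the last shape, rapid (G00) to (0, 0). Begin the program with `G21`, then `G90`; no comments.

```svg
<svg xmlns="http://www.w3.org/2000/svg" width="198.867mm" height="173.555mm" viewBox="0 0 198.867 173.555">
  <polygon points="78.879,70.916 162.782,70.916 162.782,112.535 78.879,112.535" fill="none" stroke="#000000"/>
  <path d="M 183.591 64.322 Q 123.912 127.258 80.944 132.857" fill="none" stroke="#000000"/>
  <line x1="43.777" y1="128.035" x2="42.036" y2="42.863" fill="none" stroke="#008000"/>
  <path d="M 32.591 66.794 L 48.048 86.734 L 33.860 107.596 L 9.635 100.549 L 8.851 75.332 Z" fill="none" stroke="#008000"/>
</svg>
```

G21
G90
G00 X78.879 Y102.639
M3 S559
G1 X162.782 Y102.639 F2046
G1 X162.782 Y61.020
G1 X78.879 Y61.020
G1 X78.879 Y102.639
M5
G00 X183.591 Y109.233
M3 S559
G1 X154.796 Y81.349 F2046
G1 X128.090 Y60.631
G1 X103.472 Y47.081
G1 X80.944 Y40.698
M5
G00 X43.777 Y45.520
M3 S824
G1 X42.036 Y130.692 F583
M5
G00 X32.591 Y106.761
M3 S824
G1 X48.048 Y86.821 F583
G1 X33.860 Y65.959
G1 X9.635 Y73.006
G1 X8.851 Y98.223
G1 X32.591 Y106.761
M5
G00 X0.000 Y0.000

viewBox `0 0 198.867 173.555` with mm width/height → 1 unit = 1 mm. Flip: y_m = 173.555 − y_svg.

**Shape 1** — `<polygon>` rectangle, stroke `#000000` → score (S559, F2046). Machine vertices: (78.879,102.639) → (162.782,102.639) → (162.782,61.020) → (78.879,61.020) → (78.879,102.639). Closed: final G1 returns to the first vertex.

**Shape 2** — `<path>` quadratic bezier, stroke `#000000` → score (S559, F2046). Control points (SVG): P0=(183.591,64.322), P1=(123.912,127.258), P2=(80.944,132.857); sampled at t=k/4. Machine vertices: (183.591,109.233) → (154.796,81.349) → (128.090,60.631) → (103.472,47.081) → (80.944,40.698). Open path.

**Shape 3** — `<line>` line segment, stroke `#008000` → cut (S824, F583). Machine vertices: (43.777,45.520) → (42.036,130.692). Open path.

**Shape 4** — `<path>` regular polygon, stroke `#008000` → cut (S824, F583). Machine vertices: (32.591,106.761) → (48.048,86.821) → (33.860,65.959) → (9.635,73.006) → (8.851,98.223) → (32.591,106.761). Closed: final G1 returns to the first vertex.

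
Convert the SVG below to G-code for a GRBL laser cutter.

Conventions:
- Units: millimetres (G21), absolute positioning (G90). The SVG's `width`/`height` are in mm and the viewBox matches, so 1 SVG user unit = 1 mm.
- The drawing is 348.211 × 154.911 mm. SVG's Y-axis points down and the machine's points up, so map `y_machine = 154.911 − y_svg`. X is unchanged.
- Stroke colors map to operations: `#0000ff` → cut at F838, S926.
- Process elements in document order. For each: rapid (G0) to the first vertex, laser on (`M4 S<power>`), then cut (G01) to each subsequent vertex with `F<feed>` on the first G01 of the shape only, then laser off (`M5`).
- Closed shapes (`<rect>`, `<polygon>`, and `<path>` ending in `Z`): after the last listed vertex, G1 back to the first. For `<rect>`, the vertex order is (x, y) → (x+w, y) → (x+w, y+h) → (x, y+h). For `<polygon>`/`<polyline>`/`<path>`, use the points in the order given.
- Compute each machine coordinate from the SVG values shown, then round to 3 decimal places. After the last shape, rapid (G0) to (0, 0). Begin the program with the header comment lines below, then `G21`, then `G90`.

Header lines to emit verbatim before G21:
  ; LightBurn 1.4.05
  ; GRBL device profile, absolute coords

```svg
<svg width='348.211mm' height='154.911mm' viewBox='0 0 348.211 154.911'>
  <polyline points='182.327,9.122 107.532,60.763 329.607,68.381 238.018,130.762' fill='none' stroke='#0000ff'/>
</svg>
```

; LightBurn 1.4.05
; GRBL device profile, absolute coords
G21
G90
G0 X182.327 Y145.789
M4 S926
G01 X107.532 Y94.148 F838
G01 X329.607 Y86.530
G01 X238.018 Y24.149
M5
G0 X0.000 Y0.000

1 u = 1 mm; y_m = 154.911 − y.

[1] `<polyline>` open polyline, #0000ff→cut S926 F838: (182.327,145.789) → (107.532,94.148) → (329.607,86.530) → (238.018,24.149)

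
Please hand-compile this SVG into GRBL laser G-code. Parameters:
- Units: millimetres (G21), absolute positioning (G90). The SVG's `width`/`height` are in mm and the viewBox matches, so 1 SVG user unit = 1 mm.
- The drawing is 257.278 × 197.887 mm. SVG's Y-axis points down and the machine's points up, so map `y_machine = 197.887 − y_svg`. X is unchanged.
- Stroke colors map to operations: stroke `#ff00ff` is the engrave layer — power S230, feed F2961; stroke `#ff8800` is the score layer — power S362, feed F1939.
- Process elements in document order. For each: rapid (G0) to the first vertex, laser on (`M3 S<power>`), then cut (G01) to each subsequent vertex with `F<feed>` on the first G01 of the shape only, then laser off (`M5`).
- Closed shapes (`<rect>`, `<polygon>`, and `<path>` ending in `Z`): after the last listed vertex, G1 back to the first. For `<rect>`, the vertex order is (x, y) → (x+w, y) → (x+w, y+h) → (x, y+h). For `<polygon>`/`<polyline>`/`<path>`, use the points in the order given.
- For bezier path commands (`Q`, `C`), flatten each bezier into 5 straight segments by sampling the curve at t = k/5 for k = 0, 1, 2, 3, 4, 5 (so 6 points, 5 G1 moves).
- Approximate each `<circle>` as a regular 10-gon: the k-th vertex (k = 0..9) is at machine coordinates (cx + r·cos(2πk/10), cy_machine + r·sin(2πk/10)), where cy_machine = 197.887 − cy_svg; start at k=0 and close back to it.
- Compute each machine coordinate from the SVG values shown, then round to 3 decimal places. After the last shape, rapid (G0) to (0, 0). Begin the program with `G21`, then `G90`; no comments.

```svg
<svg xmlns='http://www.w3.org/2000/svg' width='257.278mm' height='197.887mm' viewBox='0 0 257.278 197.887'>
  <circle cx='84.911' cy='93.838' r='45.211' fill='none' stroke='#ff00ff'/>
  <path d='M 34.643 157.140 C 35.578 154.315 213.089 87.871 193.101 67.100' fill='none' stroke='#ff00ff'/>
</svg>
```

G21
G90
G0 X130.122 Y104.049
M3 S230
G01 X121.487 Y130.623 F2961
G01 X98.882 Y147.047
G01 X70.940 Y147.047
G01 X48.335 Y130.623
G01 X39.700 Y104.049
G01 X48.335 Y77.475
G01 X70.940 Y61.051
G01 X98.882 Y61.051
G01 X121.487 Y77.475
G01 X130.122 Y104.049
M5
G0 X34.643 Y40.747
M3 S230
G01 X53.401 Y49.202 F2961
G01 X96.581 Y67.679
G01 X146.228 Y90.933
G01 X184.387 Y113.718
G01 X193.101 Y130.787
M5
G0 X0.000 Y0.000

Since the viewBox matches the mm dimensions, user units are millimetres directly. The only transform is the Y-flip y_m = 197.887 − y_svg.

Shape 1 is a circle drawn with `<circle>`. Its stroke #ff00ff means engrave at S230, F2961. After flipping Y the toolpath is (130.122,104.049) → (121.487,130.623) → (98.882,147.047) → (70.940,147.047) → (48.335,130.623) → (39.700,104.049) → (48.335,77.475) → (70.940,61.051) → (98.882,61.051) → (121.487,77.475) → (130.122,104.049), returning to the start.

Shape 2 is a cubic bezier drawn with `<path>`. Its stroke #ff00ff means engrave at S230, F2961. After flipping Y the toolpath is (34.643,40.747) → (53.401,49.202) → (96.581,67.679) → (146.228,90.933) → (184.387,113.718) → (193.101,130.787).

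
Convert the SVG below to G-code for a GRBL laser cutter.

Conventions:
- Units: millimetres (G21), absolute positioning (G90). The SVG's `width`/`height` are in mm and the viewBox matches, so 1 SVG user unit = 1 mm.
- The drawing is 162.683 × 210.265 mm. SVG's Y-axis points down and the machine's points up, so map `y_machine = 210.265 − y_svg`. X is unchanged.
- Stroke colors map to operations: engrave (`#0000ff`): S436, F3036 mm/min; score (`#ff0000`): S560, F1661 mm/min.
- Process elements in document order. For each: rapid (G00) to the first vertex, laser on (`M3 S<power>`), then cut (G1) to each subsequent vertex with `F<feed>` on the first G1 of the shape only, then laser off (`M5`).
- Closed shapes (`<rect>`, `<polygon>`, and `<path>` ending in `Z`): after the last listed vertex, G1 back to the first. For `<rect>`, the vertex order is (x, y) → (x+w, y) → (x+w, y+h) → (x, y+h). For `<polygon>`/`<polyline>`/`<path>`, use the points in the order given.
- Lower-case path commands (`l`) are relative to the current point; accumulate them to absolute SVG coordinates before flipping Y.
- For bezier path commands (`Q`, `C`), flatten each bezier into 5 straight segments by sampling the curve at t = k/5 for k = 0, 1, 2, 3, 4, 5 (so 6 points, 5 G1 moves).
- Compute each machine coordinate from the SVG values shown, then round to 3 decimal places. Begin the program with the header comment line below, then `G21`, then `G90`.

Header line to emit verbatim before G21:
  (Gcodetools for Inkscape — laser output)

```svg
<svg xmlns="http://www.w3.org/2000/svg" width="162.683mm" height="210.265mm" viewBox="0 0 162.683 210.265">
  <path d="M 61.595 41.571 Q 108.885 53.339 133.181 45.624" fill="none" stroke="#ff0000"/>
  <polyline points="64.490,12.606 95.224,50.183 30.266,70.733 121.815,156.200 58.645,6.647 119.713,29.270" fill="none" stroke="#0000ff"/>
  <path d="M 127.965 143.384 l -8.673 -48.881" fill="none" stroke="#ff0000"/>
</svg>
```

(Gcodetools for Inkscape — laser output)
G21
G90
G00 X61.595 Y168.694
M3 S560
G1 X79.591 Y164.766 F1661
G1 X95.748 Y162.397
G1 X110.065 Y161.586
G1 X122.543 Y162.334
G1 X133.181 Y164.641
M5
G00 X64.490 Y197.659
M3 S436
G1 X95.224 Y160.082 F3036
G1 X30.266 Y139.532
G1 X121.815 Y54.065
G1 X58.645 Y203.618
G1 X119.713 Y180.995
M5
G00 X127.965 Y66.881
M3 S560
G1 X119.292 Y115.762 F1661
M5

Since the viewBox matches the mm dimensions, user units are millimetres directly. The only transform is the Y-flip y_m = 210.265 − y_svg.

Shape 1 is a quadratic bezier drawn with `<path>`. Its stroke #ff0000 means score at S560, F1661. After flipping Y the toolpath is (61.595,168.694) → (79.591,164.766) → (95.748,162.397) → (110.065,161.586) → (122.543,162.334) → (133.181,164.641).

Shape 2 is a open polyline drawn with `<polyline>`. Its stroke #0000ff means engrave at S436, F3036. After flipping Y the toolpath is (64.490,197.659) → (95.224,160.082) → (30.266,139.532) → (121.815,54.065) → (58.645,203.618) → (119.713,180.995).

Shape 3 is a line segment drawn with `<path>`. Its stroke #ff0000 means score at S560, F1661. After flipping Y the toolpath is (127.965,66.881) → (119.292,115.762).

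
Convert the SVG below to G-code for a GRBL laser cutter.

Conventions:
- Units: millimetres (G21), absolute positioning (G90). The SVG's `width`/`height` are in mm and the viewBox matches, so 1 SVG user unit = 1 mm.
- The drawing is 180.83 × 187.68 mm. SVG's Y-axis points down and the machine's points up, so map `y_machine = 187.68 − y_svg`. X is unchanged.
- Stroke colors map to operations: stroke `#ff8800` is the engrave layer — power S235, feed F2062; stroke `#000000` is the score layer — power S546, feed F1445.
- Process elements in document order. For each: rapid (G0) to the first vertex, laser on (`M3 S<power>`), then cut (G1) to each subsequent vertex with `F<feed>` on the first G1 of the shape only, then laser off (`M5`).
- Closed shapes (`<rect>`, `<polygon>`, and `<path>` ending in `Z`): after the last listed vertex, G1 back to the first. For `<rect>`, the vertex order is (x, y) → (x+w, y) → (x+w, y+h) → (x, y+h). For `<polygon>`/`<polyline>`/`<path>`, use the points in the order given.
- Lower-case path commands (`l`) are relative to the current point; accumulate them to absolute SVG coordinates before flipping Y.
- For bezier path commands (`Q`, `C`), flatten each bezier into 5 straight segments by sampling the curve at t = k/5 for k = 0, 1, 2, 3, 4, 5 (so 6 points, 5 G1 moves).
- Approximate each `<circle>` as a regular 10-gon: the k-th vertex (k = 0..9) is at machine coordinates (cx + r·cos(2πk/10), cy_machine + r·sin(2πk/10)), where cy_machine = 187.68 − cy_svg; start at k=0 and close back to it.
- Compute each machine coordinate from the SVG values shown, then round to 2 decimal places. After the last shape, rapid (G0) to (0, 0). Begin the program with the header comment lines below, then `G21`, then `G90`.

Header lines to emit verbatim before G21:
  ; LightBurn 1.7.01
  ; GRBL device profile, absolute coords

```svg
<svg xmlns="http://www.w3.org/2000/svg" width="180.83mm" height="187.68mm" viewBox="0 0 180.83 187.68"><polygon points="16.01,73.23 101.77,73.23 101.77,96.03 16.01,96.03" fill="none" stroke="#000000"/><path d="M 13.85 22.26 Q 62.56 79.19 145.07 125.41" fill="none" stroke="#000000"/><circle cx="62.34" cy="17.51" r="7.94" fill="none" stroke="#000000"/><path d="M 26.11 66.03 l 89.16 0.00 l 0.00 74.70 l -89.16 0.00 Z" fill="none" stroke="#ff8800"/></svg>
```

; LightBurn 1.7.01
; GRBL device profile, absolute coords
G21
G90
G0 X16.01 Y114.45
M3 S546
G1 X101.77 Y114.45 F1445
G1 X101.77 Y91.65
G1 X16.01 Y91.65
G1 X16.01 Y114.45
M5
G0 X13.85 Y165.42
M3 S546
G1 X34.69 Y143.08 F1445
G1 X58.23 Y121.59
G1 X84.47 Y100.96
G1 X113.42 Y81.19
G1 X145.07 Y62.27
M5
G0 X70.28 Y170.17
M3 S546
G1 X68.76 Y174.84 F1445
G1 X64.79 Y177.72
G1 X59.89 Y177.72
G1 X55.92 Y174.84
G1 X54.40 Y170.17
G1 X55.92 Y165.50
G1 X59.89 Y162.62
G1 X64.79 Y162.62
G1 X68.76 Y165.50
G1 X70.28 Y170.17
M5
G0 X26.11 Y121.65
M3 S235
G1 X115.27 Y121.65 F2062
G1 X115.27 Y46.95
G1 X26.11 Y46.95
G1 X26.11 Y121.65
M5
G0 X0.00 Y0.00

1 u = 1 mm; y_m = 187.68 − y.

[1] `<polygon>` rectangle, #000000→score S546 F1445: (16.01,114.45) → (101.77,114.45) → (101.77,91.65) → (16.01,91.65) → (16.01,114.45) (closed)

[2] `<path>` quadratic bezier, #000000→score S546 F1445: (13.85,165.42) → (34.69,143.08) → (58.23,121.59) → (84.47,100.96) → (113.42,81.19) → (145.07,62.27)

[3] `<circle>` circle, #000000→score S546 F1445: (70.28,170.17) → (68.76,174.84) → (64.79,177.72) → (59.89,177.72) → (55.92,174.84) → (54.40,170.17) → (55.92,165.50) → (59.89,162.62) → (64.79,162.62) → (68.76,165.50) → (70.28,170.17) (closed)

[4] `<path>` rectangle, #ff8800→engrave S235 F2062: (26.11,121.65) → (115.27,121.65) → (115.27,46.95) → (26.11,46.95) → (26.11,121.65) (closed)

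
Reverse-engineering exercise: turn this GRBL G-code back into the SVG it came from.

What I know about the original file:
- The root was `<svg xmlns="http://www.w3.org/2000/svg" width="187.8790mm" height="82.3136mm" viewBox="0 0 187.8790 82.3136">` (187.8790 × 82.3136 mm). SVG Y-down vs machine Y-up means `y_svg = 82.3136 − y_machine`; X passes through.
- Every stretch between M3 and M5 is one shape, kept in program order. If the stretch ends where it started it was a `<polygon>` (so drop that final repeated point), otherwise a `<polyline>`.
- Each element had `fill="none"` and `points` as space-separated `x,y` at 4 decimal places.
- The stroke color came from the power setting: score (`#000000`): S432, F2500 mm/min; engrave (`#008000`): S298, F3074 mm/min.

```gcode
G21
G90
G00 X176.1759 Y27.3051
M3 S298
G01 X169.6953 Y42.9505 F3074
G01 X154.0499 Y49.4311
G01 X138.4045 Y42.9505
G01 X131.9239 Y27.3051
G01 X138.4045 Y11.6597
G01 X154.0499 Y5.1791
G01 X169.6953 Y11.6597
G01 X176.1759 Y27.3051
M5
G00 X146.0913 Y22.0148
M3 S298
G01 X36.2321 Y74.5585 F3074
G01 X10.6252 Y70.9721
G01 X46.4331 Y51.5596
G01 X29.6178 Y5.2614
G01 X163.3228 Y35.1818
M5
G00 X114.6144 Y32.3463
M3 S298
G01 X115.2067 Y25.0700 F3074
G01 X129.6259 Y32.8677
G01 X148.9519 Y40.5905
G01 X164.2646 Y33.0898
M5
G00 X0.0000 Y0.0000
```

Each laser-on run becomes one SVG element. Flip Y back into SVG space with y_svg = 82.3136 − y_machine. Every run uses S298, so all elements get stroke `#008000` (engrave).

Run 1: The run returns to its start, so emit a `<polygon>` with points (Y-flipped): 176.1759,55.0085 169.6953,39.3631 154.0499,32.8825 138.4045,39.3631 131.9239,55.0085 138.4045,70.6539 154.0499,77.1345 169.6953,70.6539.

Run 2: The run is open, so emit a `<polyline>` with points (Y-flipped): 146.0913,60.2988 36.2321,7.7551 10.6252,11.3415 46.4331,30.7540 29.6178,77.0522 163.3228,47.1318.

Run 3: The run is open, so emit a `<polyline>` with points (Y-flipped): 114.6144,49.9673 115.2067,57.2436 129.6259,49.4459 148.9519,41.7231 164.2646,49.2238.

<svg xmlns="http://www.w3.org/2000/svg" width="187.8790mm" height="82.3136mm" viewBox="0 0 187.8790 82.3136">
  <polygon points="176.1759,55.0085 169.6953,39.3631 154.0499,32.8825 138.4045,39.3631 131.9239,55.0085 138.4045,70.6539 154.0499,77.1345 169.6953,70.6539" fill="none" stroke="#008000"/>
  <polyline points="146.0913,60.2988 36.2321,7.7551 10.6252,11.3415 46.4331,30.7540 29.6178,77.0522 163.3228,47.1318" fill="none" stroke="#008000"/>
  <polyline points="114.6144,49.9673 115.2067,57.2436 129.6259,49.4459 148.9519,41.7231 164.2646,49.2238" fill="none" stroke="#008000"/>
</svg>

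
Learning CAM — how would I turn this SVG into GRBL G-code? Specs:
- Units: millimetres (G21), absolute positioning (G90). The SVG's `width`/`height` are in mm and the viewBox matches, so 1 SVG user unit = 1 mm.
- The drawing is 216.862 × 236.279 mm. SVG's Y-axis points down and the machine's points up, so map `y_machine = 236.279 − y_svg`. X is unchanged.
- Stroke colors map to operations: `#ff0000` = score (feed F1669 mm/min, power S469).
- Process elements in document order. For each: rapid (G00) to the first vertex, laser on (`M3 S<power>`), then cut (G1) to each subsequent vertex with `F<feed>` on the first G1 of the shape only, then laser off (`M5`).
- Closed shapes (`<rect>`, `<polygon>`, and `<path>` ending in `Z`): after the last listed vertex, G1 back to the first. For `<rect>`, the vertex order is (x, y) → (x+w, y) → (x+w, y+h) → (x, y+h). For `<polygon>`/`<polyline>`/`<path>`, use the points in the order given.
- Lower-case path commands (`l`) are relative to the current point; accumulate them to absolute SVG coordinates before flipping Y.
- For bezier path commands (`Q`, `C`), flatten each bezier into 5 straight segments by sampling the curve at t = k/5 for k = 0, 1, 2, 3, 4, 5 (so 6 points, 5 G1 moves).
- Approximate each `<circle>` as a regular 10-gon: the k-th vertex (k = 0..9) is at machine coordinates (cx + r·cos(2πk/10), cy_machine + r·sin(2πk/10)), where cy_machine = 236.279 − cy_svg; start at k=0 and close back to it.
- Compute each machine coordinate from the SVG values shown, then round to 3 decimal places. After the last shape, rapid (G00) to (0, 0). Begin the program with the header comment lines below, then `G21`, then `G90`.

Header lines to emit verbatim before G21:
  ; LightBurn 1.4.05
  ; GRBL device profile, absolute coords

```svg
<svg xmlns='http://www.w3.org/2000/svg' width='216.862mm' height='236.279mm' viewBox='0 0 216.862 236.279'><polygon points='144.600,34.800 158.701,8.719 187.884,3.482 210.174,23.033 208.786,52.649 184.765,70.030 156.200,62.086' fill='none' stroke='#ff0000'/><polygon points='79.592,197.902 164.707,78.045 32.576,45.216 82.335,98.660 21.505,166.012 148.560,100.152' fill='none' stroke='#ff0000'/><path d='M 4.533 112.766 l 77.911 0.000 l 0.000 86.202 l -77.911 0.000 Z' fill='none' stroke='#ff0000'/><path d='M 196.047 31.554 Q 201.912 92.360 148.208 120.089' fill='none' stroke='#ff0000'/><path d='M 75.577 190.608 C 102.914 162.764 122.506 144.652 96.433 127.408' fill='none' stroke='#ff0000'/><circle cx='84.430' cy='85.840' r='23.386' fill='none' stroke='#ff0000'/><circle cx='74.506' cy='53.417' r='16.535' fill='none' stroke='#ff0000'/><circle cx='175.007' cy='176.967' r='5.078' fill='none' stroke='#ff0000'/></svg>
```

; LightBurn 1.4.05
; GRBL device profile, absolute coords
G21
G90
G00 X144.600 Y201.479
M3 S469
G1 X158.701 Y227.560 F1669
G1 X187.884 Y232.797
G1 X210.174 Y213.246
G1 X208.786 Y183.630
G1 X184.765 Y166.249
G1 X156.200 Y174.193
G1 X144.600 Y201.479
M5
G00 X79.592 Y38.377
M3 S469
G1 X164.707 Y158.234 F1669
G1 X32.576 Y191.063
G1 X82.335 Y137.619
G1 X21.505 Y70.267
G1 X148.560 Y136.127
G1 X79.592 Y38.377
M5
G00 X4.533 Y123.513
M3 S469
G1 X82.444 Y123.513 F1669
G1 X82.444 Y37.311
G1 X4.533 Y37.311
G1 X4.533 Y123.513
M5
G00 X196.047 Y204.725
M3 S469
G1 X196.010 Y181.726 F1669
G1 X191.208 Y161.373
G1 X181.640 Y143.666
G1 X167.307 Y128.605
G1 X148.208 Y116.190
M5
G00 X75.577 Y45.671
M3 S469
G1 X90.746 Y61.280 F1669
G1 X102.237 Y74.980
G1 X108.228 Y87.194
G1 X106.900 Y98.350
G1 X96.433 Y108.871
M5
G00 X107.816 Y150.439
M3 S469
G1 X103.350 Y164.185 F1669
G1 X91.657 Y172.680
G1 X77.203 Y172.680
G1 X65.510 Y164.185
G1 X61.044 Y150.439
G1 X65.510 Y136.693
G1 X77.203 Y128.198
G1 X91.657 Y128.198
G1 X103.350 Y136.693
G1 X107.816 Y150.439
M5
G00 X91.041 Y182.862
M3 S469
G1 X87.883 Y192.581 F1669
G1 X79.616 Y198.588
G1 X69.396 Y198.588
G1 X61.129 Y192.581
G1 X57.971 Y182.862
G1 X61.129 Y173.143
G1 X69.396 Y167.136
G1 X79.616 Y167.136
G1 X87.883 Y173.143
G1 X91.041 Y182.862
M5
G00 X180.085 Y59.312
M3 S469
G1 X179.115 Y62.297 F1669
G1 X176.576 Y64.141
G1 X173.438 Y64.141
G1 X170.899 Y62.297
G1 X169.929 Y59.312
G1 X170.899 Y56.327
G1 X173.438 Y54.483
G1 X176.576 Y54.483
G1 X179.115 Y56.327
G1 X180.085 Y59.312
M5
G00 X0.000 Y0.000

1 u = 1 mm; y_m = 236.279 − y.

[1] `<polygon>` regular polygon, #ff0000→score S469 F1669: (144.600,201.479) → (158.701,227.560) → (187.884,232.797) → (210.174,213.246) → (208.786,183.630) → (184.765,166.249) → (156.200,174.193) → (144.600,201.479) (closed)

[2] `<polygon>` closed polygon, #ff0000→score S469 F1669: (79.592,38.377) → (164.707,158.234) → (32.576,191.063) → (82.335,137.619) → (21.505,70.267) → (148.560,136.127) → (79.592,38.377) (closed)

[3] `<path>` rectangle, #ff0000→score S469 F1669: (4.533,123.513) → (82.444,123.513) → (82.444,37.311) → (4.533,37.311) → (4.533,123.513) (closed)

[4] `<path>` quadratic bezier, #ff0000→score S469 F1669: (196.047,204.725) → (196.010,181.726) → (191.208,161.373) → (181.640,143.666) → (167.307,128.605) → (148.208,116.190)

[5] `<path>` cubic bezier, #ff0000→score S469 F1669: (75.577,45.671) → (90.746,61.280) → (102.237,74.980) → (108.228,87.194) → (106.900,98.350) → (96.433,108.871)

[6] `<circle>` circle, #ff0000→score S469 F1669: (107.816,150.439) → (103.350,164.185) → (91.657,172.680) → (77.203,172.680) → (65.510,164.185) → (61.044,150.439) → (65.510,136.693) → (77.203,128.198) → (91.657,128.198) → (103.350,136.693) → (107.816,150.439) (closed)

[7] `<circle>` circle, #ff0000→score S469 F1669: (91.041,182.862) → (87.883,192.581) → (79.616,198.588) → (69.396,198.588) → (61.129,192.581) → (57.971,182.862) → (61.129,173.143) → (69.396,167.136) → (79.616,167.136) → (87.883,173.143) → (91.041,182.862) (closed)

[8] `<circle>` circle, #ff0000→score S469 F1669: (180.085,59.312) → (179.115,62.297) → (176.576,64.141) → (173.438,64.141) → (170.899,62.297) → (169.929,59.312) → (170.899,56.327) → (173.438,54.483) → (176.576,54.483) → (179.115,56.327) → (180.085,59.312) (closed)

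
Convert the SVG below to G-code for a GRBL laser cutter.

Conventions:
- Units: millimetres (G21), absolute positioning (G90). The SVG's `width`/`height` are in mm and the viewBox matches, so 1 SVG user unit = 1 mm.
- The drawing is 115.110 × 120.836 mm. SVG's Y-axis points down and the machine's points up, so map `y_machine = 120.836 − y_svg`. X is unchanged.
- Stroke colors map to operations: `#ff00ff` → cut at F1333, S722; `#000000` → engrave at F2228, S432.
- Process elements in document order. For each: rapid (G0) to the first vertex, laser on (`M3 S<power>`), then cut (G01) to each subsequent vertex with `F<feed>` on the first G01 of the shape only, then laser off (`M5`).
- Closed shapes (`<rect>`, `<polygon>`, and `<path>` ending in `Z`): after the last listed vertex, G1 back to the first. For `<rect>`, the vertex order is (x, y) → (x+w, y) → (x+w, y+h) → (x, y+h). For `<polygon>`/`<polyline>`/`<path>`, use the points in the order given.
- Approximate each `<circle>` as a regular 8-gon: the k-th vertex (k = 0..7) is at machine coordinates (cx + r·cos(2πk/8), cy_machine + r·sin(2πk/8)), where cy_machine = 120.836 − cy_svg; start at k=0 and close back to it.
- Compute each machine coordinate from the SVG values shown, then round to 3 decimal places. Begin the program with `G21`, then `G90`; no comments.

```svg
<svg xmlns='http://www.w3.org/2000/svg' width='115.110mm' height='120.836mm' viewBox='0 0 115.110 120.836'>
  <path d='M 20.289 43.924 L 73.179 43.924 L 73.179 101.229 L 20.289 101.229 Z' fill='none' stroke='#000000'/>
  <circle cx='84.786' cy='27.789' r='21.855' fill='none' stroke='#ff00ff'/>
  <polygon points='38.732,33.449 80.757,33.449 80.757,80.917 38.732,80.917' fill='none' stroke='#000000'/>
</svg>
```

G21
G90
G0 X20.289 Y76.912
M3 S432
G01 X73.179 Y76.912 F2228
G01 X73.179 Y19.607
G01 X20.289 Y19.607
G01 X20.289 Y76.912
M5
G0 X106.641 Y93.047
M3 S722
G01 X100.240 Y108.501 F1333
G01 X84.786 Y114.902
G01 X69.332 Y108.501
G01 X62.931 Y93.047
G01 X69.332 Y77.593
G01 X84.786 Y71.192
G01 X100.240 Y77.593
G01 X106.641 Y93.047
M5
G0 X38.732 Y87.387
M3 S432
G01 X80.757 Y87.387 F2228
G01 X80.757 Y39.919
G01 X38.732 Y39.919
G01 X38.732 Y87.387
M5

viewBox `0 0 115.110 120.836` with mm width/height → 1 unit = 1 mm. Flip: y_m = 120.836 − y_svg.

**Shape 1** — `<path>` rectangle, stroke `#000000` → engrave (S432, F2228). Machine vertices: (20.289,76.912) → (73.179,76.912) → (73.179,19.607) → (20.289,19.607) → (20.289,76.912). Closed: final G1 returns to the first vertex.

**Shape 2** — `<circle>` circle, stroke `#ff00ff` → cut (S722, F1333). Machine vertices: (106.641,93.047) → (100.240,108.501) → (84.786,114.902) → (69.332,108.501) → (62.931,93.047) → (69.332,77.593) → (84.786,71.192) → (100.240,77.593) → (106.641,93.047). Closed: final G1 returns to the first vertex.

**Shape 3** — `<polygon>` rectangle, stroke `#000000` → engrave (S432, F2228). Machine vertices: (38.732,87.387) → (80.757,87.387) → (80.757,39.919) → (38.732,39.919) → (38.732,87.387). Closed: final G1 returns to the first vertex.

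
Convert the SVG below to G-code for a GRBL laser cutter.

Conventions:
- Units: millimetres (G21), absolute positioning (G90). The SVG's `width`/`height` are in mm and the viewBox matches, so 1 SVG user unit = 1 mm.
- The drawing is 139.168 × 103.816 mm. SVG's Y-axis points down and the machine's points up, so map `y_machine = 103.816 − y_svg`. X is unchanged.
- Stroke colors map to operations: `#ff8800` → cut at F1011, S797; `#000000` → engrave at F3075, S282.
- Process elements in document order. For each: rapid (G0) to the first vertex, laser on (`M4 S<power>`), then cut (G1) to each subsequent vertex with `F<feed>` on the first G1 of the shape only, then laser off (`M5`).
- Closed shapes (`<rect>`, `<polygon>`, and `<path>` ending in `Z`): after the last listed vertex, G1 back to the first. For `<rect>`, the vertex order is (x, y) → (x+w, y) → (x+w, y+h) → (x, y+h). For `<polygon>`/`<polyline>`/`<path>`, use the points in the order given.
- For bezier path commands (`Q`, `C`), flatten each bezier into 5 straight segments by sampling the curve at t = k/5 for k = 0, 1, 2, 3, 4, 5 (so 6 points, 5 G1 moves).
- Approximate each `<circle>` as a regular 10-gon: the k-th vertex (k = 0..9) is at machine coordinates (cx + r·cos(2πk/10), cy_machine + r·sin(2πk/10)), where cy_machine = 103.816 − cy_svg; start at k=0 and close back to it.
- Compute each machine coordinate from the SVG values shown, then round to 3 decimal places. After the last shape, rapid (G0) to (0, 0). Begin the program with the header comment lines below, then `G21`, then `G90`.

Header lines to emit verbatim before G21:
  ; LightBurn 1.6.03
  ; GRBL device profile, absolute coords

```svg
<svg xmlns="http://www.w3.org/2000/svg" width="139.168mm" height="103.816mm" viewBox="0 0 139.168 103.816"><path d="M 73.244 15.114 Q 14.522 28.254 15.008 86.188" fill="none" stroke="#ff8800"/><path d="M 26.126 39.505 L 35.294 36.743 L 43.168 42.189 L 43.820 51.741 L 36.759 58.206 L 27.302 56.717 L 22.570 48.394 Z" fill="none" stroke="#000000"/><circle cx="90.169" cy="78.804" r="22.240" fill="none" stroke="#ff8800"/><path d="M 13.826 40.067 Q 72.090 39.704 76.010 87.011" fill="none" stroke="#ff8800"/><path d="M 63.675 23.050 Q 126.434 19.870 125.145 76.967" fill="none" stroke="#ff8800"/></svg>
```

; LightBurn 1.6.03
; GRBL device profile, absolute coords
G21
G90
G0 X73.244 Y88.702
M4 S797
G1 X52.124 Y81.654 F1011
G1 X35.740 Y71.023
G1 X24.092 Y56.808
G1 X17.182 Y39.010
G1 X15.008 Y17.628
M5
G0 X26.126 Y64.311
M4 S282
G1 X35.294 Y67.073 F3075
G1 X43.168 Y61.627
G1 X43.820 Y52.075
G1 X36.759 Y45.610
G1 X27.302 Y47.099
G1 X22.570 Y55.422
G1 X26.126 Y64.311
M5
G0 X112.409 Y25.012
M4 S797
G1 X108.162 Y38.084 F1011
G1 X97.042 Y46.163
G1 X83.296 Y46.163
G1 X72.176 Y38.084
G1 X67.929 Y25.012
G1 X72.176 Y11.940
G1 X83.296 Y3.861
G1 X97.042 Y3.861
G1 X108.162 Y11.940
G1 X112.409 Y25.012
M5
G0 X13.826 Y63.749
M4 S797
G1 X34.958 Y61.987 F1011
G1 X51.742 Y56.412
G1 X64.179 Y47.023
G1 X72.268 Y33.821
G1 X76.010 Y16.805
M5
G0 X63.675 Y80.766
M4 S797
G1 X86.217 Y79.627 F1011
G1 X103.635 Y73.666
G1 X115.929 Y62.882
G1 X123.099 Y47.277
G1 X125.145 Y26.849
M5
G0 X0.000 Y0.000

1 u = 1 mm; y_m = 103.816 − y.

[1] `<path>` quadratic bezier, #ff8800→cut S797 F1011: (73.244,88.702) → (52.124,81.654) → (35.740,71.023) → (24.092,56.808) → (17.182,39.010) → (15.008,17.628)

[2] `<path>` regular polygon, #000000→engrave S282 F3075: (26.126,64.311) → (35.294,67.073) → (43.168,61.627) → (43.820,52.075) → (36.759,45.610) → (27.302,47.099) → (22.570,55.422) → (26.126,64.311) (closed)

[3] `<circle>` circle, #ff8800→cut S797 F1011: (112.409,25.012) → (108.162,38.084) → (97.042,46.163) → (83.296,46.163) → (72.176,38.084) → (67.929,25.012) → (72.176,11.940) → (83.296,3.861) → (97.042,3.861) → (108.162,11.940) → (112.409,25.012) (closed)

[4] `<path>` quadratic bezier, #ff8800→cut S797 F1011: (13.826,63.749) → (34.958,61.987) → (51.742,56.412) → (64.179,47.023) → (72.268,33.821) → (76.010,16.805)

[5] `<path>` quadratic bezier, #ff8800→cut S797 F1011: (63.675,80.766) → (86.217,79.627) → (103.635,73.666) → (115.929,62.882) → (123.099,47.277) → (125.145,26.849)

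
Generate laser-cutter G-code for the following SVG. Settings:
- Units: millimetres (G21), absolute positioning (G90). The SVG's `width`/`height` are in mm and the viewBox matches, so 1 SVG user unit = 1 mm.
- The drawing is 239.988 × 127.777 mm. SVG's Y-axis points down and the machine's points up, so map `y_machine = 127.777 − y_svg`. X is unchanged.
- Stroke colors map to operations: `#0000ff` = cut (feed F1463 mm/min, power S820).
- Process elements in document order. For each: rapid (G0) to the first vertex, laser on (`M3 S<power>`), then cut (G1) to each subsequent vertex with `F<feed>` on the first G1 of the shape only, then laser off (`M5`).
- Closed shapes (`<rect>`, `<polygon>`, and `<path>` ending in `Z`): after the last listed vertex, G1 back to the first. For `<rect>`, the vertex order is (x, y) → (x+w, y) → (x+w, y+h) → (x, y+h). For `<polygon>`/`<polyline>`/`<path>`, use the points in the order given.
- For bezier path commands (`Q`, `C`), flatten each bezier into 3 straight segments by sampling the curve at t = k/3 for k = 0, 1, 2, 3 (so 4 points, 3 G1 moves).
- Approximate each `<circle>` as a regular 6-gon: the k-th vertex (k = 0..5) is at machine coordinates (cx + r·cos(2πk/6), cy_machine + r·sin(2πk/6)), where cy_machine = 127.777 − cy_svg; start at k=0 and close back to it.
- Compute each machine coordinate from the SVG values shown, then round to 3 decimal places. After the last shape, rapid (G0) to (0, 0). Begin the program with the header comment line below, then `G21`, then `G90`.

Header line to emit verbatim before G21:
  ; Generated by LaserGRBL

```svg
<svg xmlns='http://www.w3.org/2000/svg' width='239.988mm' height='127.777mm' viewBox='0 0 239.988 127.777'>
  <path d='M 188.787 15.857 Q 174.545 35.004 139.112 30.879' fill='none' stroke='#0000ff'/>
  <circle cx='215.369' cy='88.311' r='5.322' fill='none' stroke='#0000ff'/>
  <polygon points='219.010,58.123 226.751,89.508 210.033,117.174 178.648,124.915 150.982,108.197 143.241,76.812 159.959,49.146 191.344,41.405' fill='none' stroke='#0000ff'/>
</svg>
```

viewBox `0 0 239.988 127.777` with mm width/height → 1 unit = 1 mm. Flip: y_m = 127.777 − y_svg.

**Shape 1** — `<path>` quadratic bezier, stroke `#0000ff` → cut (S820, F1463). Control points (SVG): P0=(188.787,15.857), P1=(174.545,35.004), P2=(139.112,30.879); sampled at t=k/3. Machine vertices: (188.787,111.920) → (176.938,101.741) → (160.379,96.734) → (139.112,96.898). Open path.

**Shape 2** — `<circle>` circle, stroke `#0000ff` → cut (S820, F1463). Machine vertices: (220.691,39.466) → (218.030,44.075) → (212.708,44.075) → (210.047,39.466) → (212.708,34.857) → (218.030,34.857) → (220.691,39.466). Closed: final G1 returns to the first vertex.

**Shape 3** — `<polygon>` regular polygon, stroke `#0000ff` → cut (S820, F1463). Machine vertices: (219.010,69.654) → (226.751,38.269) → (210.033,10.603) → (178.648,2.862) → (150.982,19.580) → (143.241,50.965) → (159.959,78.631) → (191.344,86.372) → (219.010,69.654). Closed: final G1 returns to the first vertex.

; Generated by LaserGRBL
G21
G90
G0 X188.787 Y111.920
M3 S820
G1 X176.938 Y101.741 F1463
G1 X160.379 Y96.734
G1 X139.112 Y96.898
M5
G0 X220.691 Y39.466
M3 S820
G1 X218.030 Y44.075 F1463
G1 X212.708 Y44.075
G1 X210.047 Y39.466
G1 X212.708 Y34.857
G1 X218.030 Y34.857
G1 X220.691 Y39.466
M5
G0 X219.010 Y69.654
M3 S820
G1 X226.751 Y38.269 F1463
G1 X210.033 Y10.603
G1 X178.648 Y2.862
G1 X150.982 Y19.580
G1 X143.241 Y50.965
G1 X159.959 Y78.631
G1 X191.344 Y86.372
G1 X219.010 Y69.654
M5
G0 X0.000 Y0.000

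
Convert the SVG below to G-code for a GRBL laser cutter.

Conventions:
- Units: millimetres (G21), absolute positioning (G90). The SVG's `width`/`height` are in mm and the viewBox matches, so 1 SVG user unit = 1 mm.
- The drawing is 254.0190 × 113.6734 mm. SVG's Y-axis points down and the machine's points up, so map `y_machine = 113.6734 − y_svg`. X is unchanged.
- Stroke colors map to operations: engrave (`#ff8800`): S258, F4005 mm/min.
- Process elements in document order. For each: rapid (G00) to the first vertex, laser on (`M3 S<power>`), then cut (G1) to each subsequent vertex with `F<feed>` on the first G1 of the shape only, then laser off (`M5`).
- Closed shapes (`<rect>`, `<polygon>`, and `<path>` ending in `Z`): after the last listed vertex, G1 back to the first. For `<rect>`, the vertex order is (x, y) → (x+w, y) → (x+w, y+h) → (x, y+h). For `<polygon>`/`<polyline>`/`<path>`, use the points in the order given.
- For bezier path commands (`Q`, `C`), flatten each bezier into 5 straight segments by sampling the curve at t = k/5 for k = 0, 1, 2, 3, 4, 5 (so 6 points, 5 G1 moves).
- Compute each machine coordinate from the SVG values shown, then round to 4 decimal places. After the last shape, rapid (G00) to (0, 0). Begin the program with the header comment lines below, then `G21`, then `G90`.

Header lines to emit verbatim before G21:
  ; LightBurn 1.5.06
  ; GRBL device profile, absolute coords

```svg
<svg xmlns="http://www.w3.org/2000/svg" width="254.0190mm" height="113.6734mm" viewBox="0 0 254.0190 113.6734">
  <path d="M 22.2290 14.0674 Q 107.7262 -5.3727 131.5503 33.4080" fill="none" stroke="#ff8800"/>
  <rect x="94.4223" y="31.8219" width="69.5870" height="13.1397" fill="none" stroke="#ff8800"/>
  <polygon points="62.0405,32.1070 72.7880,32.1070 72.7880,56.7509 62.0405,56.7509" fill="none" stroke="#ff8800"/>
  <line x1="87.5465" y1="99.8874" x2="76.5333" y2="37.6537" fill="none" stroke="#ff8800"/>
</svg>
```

viewBox `0 0 254.0190 113.6734` with mm width/height → 1 unit = 1 mm. Flip: y_m = 113.6734 − y_svg.

**Shape 1** — `<path>` quadratic bezier, stroke `#ff8800` → engrave (S258, F4005). Control points (SVG): P0=(22.2290,14.0674), P1=(107.7262,-5.3727), P2=(131.5503,33.4080); sampled at t=k/5. Machine vertices: (22.2290,99.6060) → (53.9610,105.0532) → (80.7591,105.8428) → (102.6233,101.9746) → (119.5537,93.4488) → (131.5503,80.2654). Open path.

**Shape 2** — `<rect>` rectangle, stroke `#ff8800` → engrave (S258, F4005). Machine vertices: (94.4223,81.8515) → (164.0093,81.8515) → (164.0093,68.7118) → (94.4223,68.7118) → (94.4223,81.8515). Closed: final G1 returns to the first vertex.

**Shape 3** — `<polygon>` rectangle, stroke `#ff8800` → engrave (S258, F4005). Machine vertices: (62.0405,81.5664) → (72.7880,81.5664) → (72.7880,56.9225) → (62.0405,56.9225) → (62.0405,81.5664). Closed: final G1 returns to the first vertex.

**Shape 4** — `<line>` line segment, stroke `#ff8800` → engrave (S258, F4005). Machine vertices: (87.5465,13.7860) → (76.5333,76.0197). Open path.

; LightBurn 1.5.06
; GRBL device profile, absolute coords
G21
G90
G00 X22.2290 Y99.6060
M3 S258
G1 X53.9610 Y105.0532 F4005
G1 X80.7591 Y105.8428
G1 X102.6233 Y101.9746
G1 X119.5537 Y93.4488
G1 X131.5503 Y80.2654
M5
G00 X94.4223 Y81.8515
M3 S258
G1 X164.0093 Y81.8515 F4005
G1 X164.0093 Y68.7118
G1 X94.4223 Y68.7118
G1 X94.4223 Y81.8515
M5
G00 X62.0405 Y81.5664
M3 S258
G1 X72.7880 Y81.5664 F4005
G1 X72.7880 Y56.9225
G1 X62.0405 Y56.9225
G1 X62.0405 Y81.5664
M5
G00 X87.5465 Y13.7860
M3 S258
G1 X76.5333 Y76.0197 F4005
M5
G00 X0.0000 Y0.0000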